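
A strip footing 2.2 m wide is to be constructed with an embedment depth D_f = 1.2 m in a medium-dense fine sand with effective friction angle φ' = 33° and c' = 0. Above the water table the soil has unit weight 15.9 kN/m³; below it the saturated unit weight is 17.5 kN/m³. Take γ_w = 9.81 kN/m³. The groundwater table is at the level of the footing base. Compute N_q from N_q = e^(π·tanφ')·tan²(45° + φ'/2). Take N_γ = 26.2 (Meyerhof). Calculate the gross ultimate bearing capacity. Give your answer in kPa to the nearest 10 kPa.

tan33° = 0.6494, so N_q = e^(π×0.6494)·tan²(61.5°) = 7.692 × 3.392 = 26.09.
q = γ·D_f = 15.9 × 1.2 = 19.08 kPa.
For the ½γBN_γ term take γ' = 17.5 − 9.81 = 7.69 kN/m³ (soil below base is submerged).
q·N_q = 19.08 × 26.092 = 497.84 kPa
0.5·γ·B·N_γ = 0.5 × 7.69 × 2.2 × 26.2 = 221.63 kPa
q_ult = 497.84 + 221.63 = 719.46 kPa.

q_ult ≈ 720 kPa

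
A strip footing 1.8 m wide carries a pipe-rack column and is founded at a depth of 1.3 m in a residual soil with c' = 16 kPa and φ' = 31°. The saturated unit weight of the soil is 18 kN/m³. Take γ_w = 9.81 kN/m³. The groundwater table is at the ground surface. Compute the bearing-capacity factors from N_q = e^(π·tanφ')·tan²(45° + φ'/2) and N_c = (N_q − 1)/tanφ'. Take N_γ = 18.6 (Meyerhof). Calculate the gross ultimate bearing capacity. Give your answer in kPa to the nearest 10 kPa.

q_ult ≈ 880 kPa

tan31° = 0.6009, so N_q = e^(π×0.6009)·tan²(60.5°) = 6.604 × 3.124 = 20.63.
N_c = (20.63 − 1)/tan31° = 32.67.
Water table at ground surface, so effective unit weight γ' = 18 − 9.81 = 8.19 kN/m³ is used throughout; overburden q = 8.19 × 1.3 = 10.647 kPa; the same γ' applies in the ½γBN_γ term.
Cohesion term c·N_c = 16 × 32.671 = 522.74 kPa; surcharge term q·N_q = 10.647 × 20.631 = 219.66 kPa; self-weight term 0.5·γ·B·N_γ = 0.5 × 8.19 × 1.8 × 18.6 = 137.1 kPa.
q_ult = 522.74 + 219.66 + 137.1 = 879.49 kPa.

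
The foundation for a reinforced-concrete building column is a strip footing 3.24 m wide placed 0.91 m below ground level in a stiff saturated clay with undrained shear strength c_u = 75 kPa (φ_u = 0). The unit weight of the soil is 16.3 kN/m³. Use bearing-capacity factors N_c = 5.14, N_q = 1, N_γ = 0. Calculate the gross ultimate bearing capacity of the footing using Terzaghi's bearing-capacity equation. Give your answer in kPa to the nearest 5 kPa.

q_ult ≈ 400 kPa

Overburden at base level: q = 16.3 × 0.91 = 14.833 kPa.
Cohesion term c·N_c = 75 × 5.14 = 385.5 kPa; surcharge term q·N_q = 14.833 × 1 = 14.833 kPa.
q_ult = 385.5 + 14.833 = 400.33 kPa.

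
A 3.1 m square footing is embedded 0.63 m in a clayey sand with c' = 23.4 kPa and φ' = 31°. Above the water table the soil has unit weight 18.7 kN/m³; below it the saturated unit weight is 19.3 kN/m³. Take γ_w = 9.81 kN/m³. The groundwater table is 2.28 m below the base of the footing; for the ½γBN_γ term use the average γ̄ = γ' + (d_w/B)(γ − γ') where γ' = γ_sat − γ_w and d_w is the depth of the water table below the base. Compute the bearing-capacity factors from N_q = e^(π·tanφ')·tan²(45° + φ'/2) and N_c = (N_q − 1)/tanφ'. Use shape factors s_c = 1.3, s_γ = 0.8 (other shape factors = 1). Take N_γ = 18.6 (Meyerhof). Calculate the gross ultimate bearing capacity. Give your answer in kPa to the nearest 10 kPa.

tan31° = 0.6009, so N_q = e^(π×0.6009)·tan²(60.5°) = 6.604 × 3.124 = 20.63.
N_c = (20.63 − 1)/tan31° = 32.67.
Overburden at base level: q = 18.7 × 0.63 = 11.781 kPa.
The water table is 2.28 m below the base (< B = 3.1 m), so the ½γBN_γ term uses γ̄ = γ' + (d_w/B)(γ − γ') = 9.49 + (2.28/3.1)(18.7 − 9.49) = 16.264 kN/m³.
Cohesion term c·N_c·s_c = 23.4 × 32.671 × 1.3 = 993.86 kPa; surcharge term q·N_q = 11.781 × 20.631 = 243.05 kPa; self-weight term 0.5·γ·B·N_γ·s_γ = 0.5 × 16.264 × 3.1 × 18.6 × 0.8 = 375.11 kPa.
q_ult = 993.86 + 243.05 + 375.11 = 1612 kPa.

q_ult ≈ 1610 kPa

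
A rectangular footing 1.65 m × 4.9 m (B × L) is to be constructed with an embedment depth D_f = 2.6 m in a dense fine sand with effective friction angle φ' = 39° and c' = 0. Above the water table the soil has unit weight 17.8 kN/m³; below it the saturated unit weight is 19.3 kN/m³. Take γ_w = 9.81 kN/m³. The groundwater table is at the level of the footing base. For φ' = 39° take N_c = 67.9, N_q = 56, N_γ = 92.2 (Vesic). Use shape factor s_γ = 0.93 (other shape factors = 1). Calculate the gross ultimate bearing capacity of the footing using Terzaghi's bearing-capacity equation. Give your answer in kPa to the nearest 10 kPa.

q_ult ≈ 3260 kPa

Effective surcharge at the founding depth q = γ·D_f = 17.8 × 2.6 = 46.28 kPa.
The water table coincides with the base, so in the self-weight term γ → γ' = 9.49 kN/m³.
q_ult = q·N_q + 0.5·γ·B·N_γ·s_γ
     = 46.28 × 56 + 0.5 × 9.49 × 1.65 × 92.2 × 0.93
     = 2591.7 + 671.33 = 3263 kPa.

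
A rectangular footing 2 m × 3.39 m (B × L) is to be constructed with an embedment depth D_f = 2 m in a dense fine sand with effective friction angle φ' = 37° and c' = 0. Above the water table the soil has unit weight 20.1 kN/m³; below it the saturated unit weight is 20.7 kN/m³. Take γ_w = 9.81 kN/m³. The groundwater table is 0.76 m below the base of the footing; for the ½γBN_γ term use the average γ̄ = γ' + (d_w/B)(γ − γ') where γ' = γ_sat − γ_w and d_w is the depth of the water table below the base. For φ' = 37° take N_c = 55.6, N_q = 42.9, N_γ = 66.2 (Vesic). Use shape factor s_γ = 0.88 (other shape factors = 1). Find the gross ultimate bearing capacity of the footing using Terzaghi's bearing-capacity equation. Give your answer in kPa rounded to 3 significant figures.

q_ult ≈ 2560 kPa

q = γ·D_f = 20.1 × 2 = 40.2 kPa.
γ' = 10.89 kN/m³; averaging over the depth B below the base, γ̄ = γ' + (d_w/B)(γ − γ') = 14.39 kN/m³.
q·N_q = 40.2 × 42.9 = 1724.6 kPa
0.5·γ·B·N_γ·s_γ = 0.5 × 14.39 × 2 × 66.2 × 0.88 = 838.29 kPa
q_ult = 1724.6 + 838.29 = 2562.9 kPa.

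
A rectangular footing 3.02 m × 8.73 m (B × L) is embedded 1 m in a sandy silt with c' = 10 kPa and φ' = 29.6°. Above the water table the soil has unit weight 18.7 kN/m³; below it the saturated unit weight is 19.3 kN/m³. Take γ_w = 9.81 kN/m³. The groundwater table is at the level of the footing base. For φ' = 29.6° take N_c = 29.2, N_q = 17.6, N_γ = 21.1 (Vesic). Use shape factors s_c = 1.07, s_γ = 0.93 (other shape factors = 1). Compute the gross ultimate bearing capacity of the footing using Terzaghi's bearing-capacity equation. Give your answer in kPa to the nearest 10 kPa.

q_ult ≈ 920 kPa

Effective surcharge at the founding depth q = γ·D_f = 18.7 × 1 = 18.7 kPa.
The water table coincides with the base, so in the self-weight term γ → γ' = 9.49 kN/m³.
q_ult = c·N_c·s_c + q·N_q + 0.5·γ·B·N_γ·s_γ
     = 10 × 29.2 × 1.07 + 18.7 × 17.6 + 0.5 × 9.49 × 3.02 × 21.1 × 0.93
     = 312.44 + 329.12 + 281.2 = 922.76 kPa.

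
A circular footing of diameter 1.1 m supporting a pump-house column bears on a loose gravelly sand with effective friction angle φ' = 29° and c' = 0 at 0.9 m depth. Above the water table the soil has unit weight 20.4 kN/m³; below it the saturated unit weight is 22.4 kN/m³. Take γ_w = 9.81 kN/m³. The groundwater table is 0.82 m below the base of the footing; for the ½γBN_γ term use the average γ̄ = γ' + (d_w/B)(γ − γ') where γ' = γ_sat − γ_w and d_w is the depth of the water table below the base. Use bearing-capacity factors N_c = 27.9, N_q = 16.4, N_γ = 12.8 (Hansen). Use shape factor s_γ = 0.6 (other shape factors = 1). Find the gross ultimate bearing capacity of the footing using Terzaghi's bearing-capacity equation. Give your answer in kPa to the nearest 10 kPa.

Effective surcharge at the founding depth q = γ·D_f = 20.4 × 0.9 = 18.36 kPa.
With d_w = 0.82 m < B, γ̄ = 12.59 + (0.82/1.1) × (20.4 − 12.59) = 18.412 kN/m³.
q_ult = q·N_q + 0.5·γ·B·N_γ·s_γ
     = 18.36 × 16.4 + 0.5 × 18.412 × 1.1 × 12.8 × 0.6
     = 301.1 + 77.772 = 378.88 kPa.

q_ult ≈ 380 kPa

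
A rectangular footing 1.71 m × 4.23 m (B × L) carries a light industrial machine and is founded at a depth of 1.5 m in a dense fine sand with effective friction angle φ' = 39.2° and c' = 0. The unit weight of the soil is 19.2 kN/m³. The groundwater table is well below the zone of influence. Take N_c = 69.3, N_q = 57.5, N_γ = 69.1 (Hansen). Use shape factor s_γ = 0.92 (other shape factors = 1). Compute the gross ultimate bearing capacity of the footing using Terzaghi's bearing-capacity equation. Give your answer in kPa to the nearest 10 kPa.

Effective surcharge at the founding depth q = γ·D_f = 19.2 × 1.5 = 28.8 kPa.
q_ult = q·N_q + 0.5·γ·B·N_γ·s_γ
     = 28.8 × 57.5 + 0.5 × 19.2 × 1.71 × 69.1 × 0.92
     = 1656 + 1043.6 = 2699.6 kPa.

q_ult ≈ 2700 kPa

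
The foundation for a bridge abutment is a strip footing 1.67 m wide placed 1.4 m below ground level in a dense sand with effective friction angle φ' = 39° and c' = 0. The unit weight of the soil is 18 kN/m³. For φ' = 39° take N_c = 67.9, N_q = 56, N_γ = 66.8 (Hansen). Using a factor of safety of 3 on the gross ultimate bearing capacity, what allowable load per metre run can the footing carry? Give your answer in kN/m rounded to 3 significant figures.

≈ 1340 kN/m

Effective surcharge at the founding depth q = γ·D_f = 18 × 1.4 = 25.2 kPa.
q_ult = q·N_q + 0.5·γ·B·N_γ
     = 25.2 × 56 + 0.5 × 18 × 1.67 × 66.8
     = 1411.2 + 1004 = 2415.2 kPa.
Gross allowable pressure q_all = 2415.2 / 3 = 805.07 kPa.
Allowable wall load = q_all × B = 805.07 × 1.67 = 1344.5 kN per metre run.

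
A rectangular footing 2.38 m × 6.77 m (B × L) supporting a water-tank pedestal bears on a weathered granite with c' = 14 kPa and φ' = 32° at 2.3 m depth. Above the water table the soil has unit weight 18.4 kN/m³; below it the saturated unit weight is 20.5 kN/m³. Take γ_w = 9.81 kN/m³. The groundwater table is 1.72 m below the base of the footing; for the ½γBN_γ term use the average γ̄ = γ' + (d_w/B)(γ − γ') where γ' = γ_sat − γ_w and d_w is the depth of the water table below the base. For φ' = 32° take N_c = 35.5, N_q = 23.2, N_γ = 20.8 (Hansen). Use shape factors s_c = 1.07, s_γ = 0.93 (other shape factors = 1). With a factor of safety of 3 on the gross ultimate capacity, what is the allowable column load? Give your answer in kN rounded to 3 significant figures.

q = γ·D_f = 18.4 × 2.3 = 42.32 kPa.
γ' = 10.69 kN/m³; averaging over the depth B below the base, γ̄ = γ' + (d_w/B)(γ − γ') = 16.262 kN/m³.
c·N_c·s_c = 14 × 35.5 × 1.07 = 531.79 kPa
q·N_q = 42.32 × 23.2 = 981.82 kPa
0.5·γ·B·N_γ·s_γ = 0.5 × 16.262 × 2.38 × 20.8 × 0.93 = 374.34 kPa
q_ult = 531.79 + 981.82 + 374.34 = 1888 kPa.
Gross allowable pressure q_all = 1888 / 3 = 629.32 kPa.
Footing area = 16.1126 m², so allowable column load = 629.32 × 16.1126 = 10140 kN.

P_all ≈ 10100 kN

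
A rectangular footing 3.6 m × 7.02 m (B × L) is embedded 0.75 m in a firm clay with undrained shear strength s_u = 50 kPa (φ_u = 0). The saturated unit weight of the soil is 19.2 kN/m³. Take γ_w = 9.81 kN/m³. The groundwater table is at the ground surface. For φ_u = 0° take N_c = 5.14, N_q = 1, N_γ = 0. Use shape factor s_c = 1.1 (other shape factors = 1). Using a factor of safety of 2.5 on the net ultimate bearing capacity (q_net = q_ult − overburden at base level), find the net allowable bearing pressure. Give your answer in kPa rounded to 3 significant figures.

With the water table at the surface the whole profile is submerged: γ' = 19.2 − 9.81 = 9.39 kN/m³, so q = γ'·D_f = 7.0425 kPa.
q_ult = c·N_c·s_c + q·N_q
     = 50 × 5.14 × 1.1 + 7.0425 × 1
     = 282.7 + 7.0425 = 289.74 kPa.
q_net = 289.74 − 7.0425 = 282.7 kPa.
q_all(net) = 282.7 / 2.5 = 113.08 kPa.

q_all(net) ≈ 113 kPa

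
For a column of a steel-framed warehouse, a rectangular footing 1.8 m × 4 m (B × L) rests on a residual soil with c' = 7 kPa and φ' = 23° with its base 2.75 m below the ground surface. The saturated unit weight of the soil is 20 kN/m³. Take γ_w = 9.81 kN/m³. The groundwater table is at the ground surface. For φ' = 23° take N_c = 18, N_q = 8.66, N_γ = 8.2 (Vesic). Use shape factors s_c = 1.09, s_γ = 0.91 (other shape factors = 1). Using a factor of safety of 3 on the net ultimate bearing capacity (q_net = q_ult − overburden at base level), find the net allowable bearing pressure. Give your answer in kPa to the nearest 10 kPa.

Water table at ground surface, so effective unit weight γ' = 20 − 9.81 = 10.19 kN/m³ is used throughout; overburden q = 10.19 × 2.75 = 28.022 kPa; the same γ' applies in the ½γBN_γ term.
Cohesion term c·N_c·s_c = 7 × 18 × 1.09 = 137.34 kPa; surcharge term q·N_q = 28.022 × 8.66 = 242.67 kPa; self-weight term 0.5·γ·B·N_γ·s_γ = 0.5 × 10.19 × 1.8 × 8.2 × 0.91 = 68.434 kPa.
q_ult = 137.34 + 242.67 + 68.434 = 448.45 kPa.
q_net = 448.45 − 28.022 = 420.43 kPa.
q_all(net) = 420.43 / 3 = 140.14 kPa.

q_all(net) ≈ 140 kPa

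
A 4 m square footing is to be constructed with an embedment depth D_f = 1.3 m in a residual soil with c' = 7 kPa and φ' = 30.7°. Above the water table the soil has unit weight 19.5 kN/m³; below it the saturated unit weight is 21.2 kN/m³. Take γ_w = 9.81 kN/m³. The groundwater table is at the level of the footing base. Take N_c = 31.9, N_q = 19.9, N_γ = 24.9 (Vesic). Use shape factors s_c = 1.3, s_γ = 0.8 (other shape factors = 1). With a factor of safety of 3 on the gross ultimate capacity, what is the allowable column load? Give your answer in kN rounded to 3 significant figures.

Overburden at base level: q = 19.5 × 1.3 = 25.35 kPa.
Below the base the soil is submerged, so the ½γBN_γ term uses γ' = 21.2 − 9.81 = 11.39 kN/m³.
Cohesion term c·N_c·s_c = 7 × 31.9 × 1.3 = 290.29 kPa; surcharge term q·N_q = 25.35 × 19.9 = 504.46 kPa; self-weight term 0.5·γ·B·N_γ·s_γ = 0.5 × 11.39 × 4 × 24.9 × 0.8 = 453.78 kPa.
q_ult = 290.29 + 504.46 + 453.78 = 1248.5 kPa.
Gross allowable pressure q_all = 1248.5 / 3 = 416.18 kPa.
Footing area = 16 m², so allowable column load = 416.18 × 16 = 6658.8 kN.

P_all ≈ 6660 kN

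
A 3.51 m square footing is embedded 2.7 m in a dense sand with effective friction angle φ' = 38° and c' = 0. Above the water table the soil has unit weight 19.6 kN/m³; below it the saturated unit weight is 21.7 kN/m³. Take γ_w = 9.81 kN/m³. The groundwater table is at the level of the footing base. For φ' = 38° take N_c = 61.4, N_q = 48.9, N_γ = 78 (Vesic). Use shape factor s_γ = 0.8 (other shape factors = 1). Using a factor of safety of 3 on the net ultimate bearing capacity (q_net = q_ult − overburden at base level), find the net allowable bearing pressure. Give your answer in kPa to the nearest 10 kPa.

q = γ·D_f = 19.6 × 2.7 = 52.92 kPa.
For the ½γBN_γ term take γ' = 21.7 − 9.81 = 11.89 kN/m³ (soil below base is submerged).
q·N_q = 52.92 × 48.9 = 2587.8 kPa
0.5·γ·B·N_γ·s_γ = 0.5 × 11.89 × 3.51 × 78 × 0.8 = 1302.1 kPa
q_ult = 2587.8 + 1302.1 = 3889.9 kPa.
q_net = 3889.9 − 52.92 = 3837 kPa.
q_all(net) = 3837 / 3 = 1279 kPa.

q_all(net) ≈ 1280 kPa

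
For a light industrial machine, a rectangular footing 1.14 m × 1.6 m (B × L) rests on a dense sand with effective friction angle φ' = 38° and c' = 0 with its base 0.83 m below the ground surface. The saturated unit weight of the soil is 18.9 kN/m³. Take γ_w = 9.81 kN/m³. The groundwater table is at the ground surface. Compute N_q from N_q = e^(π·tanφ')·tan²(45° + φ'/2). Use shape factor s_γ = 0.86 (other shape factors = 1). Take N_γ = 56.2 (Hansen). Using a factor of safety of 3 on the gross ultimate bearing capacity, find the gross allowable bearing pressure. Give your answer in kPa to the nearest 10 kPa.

q_all ≈ 210 kPa

N_q = e^(π·tan38°)·tan²(64°) = 48.93.
With the water table at the surface the whole profile is submerged: γ' = 18.9 − 9.81 = 9.09 kN/m³, so q = γ'·D_f = 7.5447 kPa; the same γ' applies in the ½γBN_γ term.
q_ult = q·N_q + 0.5·γ·B·N_γ·s_γ
     = 7.5447 × 48.933 + 0.5 × 9.09 × 1.14 × 56.2 × 0.86
     = 369.19 + 250.42 = 619.61 kPa.
q_all = 619.61 / 3 = 206.54 kPa.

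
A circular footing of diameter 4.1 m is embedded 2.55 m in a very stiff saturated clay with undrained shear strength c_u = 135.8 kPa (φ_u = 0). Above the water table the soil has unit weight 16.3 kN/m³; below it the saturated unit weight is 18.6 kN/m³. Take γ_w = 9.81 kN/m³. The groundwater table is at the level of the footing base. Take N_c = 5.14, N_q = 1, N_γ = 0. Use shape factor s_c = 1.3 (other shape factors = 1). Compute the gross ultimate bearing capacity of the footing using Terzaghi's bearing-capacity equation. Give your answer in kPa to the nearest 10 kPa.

q_ult ≈ 950 kPa

Effective surcharge at the founding depth q = γ·D_f = 16.3 × 2.55 = 41.565 kPa.
q_ult = c·N_c·s_c + q·N_q
     = 135.8 × 5.14 × 1.3 + 41.565 × 1
     = 907.42 + 41.565 = 948.98 kPa.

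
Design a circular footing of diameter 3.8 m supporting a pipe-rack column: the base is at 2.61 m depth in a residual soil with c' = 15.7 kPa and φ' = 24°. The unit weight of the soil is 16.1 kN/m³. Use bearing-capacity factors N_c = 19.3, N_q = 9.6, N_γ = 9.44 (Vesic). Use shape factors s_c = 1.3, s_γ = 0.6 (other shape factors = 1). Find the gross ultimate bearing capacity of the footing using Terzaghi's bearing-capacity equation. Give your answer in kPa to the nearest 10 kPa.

q_ult ≈ 970 kPa

q = γ·D_f = 16.1 × 2.61 = 42.021 kPa.
c·N_c·s_c = 15.7 × 19.3 × 1.3 = 393.91 kPa
q·N_q = 42.021 × 9.6 = 403.4 kPa
0.5·γ·B·N_γ·s_γ = 0.5 × 16.1 × 3.8 × 9.44 × 0.6 = 173.26 kPa
q_ult = 393.91 + 403.4 + 173.26 = 970.58 kPa.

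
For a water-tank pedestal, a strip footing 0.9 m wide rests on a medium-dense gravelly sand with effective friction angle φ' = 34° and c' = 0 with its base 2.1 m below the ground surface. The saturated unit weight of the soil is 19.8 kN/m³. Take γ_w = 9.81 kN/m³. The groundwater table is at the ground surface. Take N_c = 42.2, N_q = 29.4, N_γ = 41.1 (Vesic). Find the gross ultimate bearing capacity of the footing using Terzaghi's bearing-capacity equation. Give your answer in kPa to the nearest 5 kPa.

Water table at ground surface, so effective unit weight γ' = 19.8 − 9.81 = 9.99 kN/m³ is used throughout; overburden q = 9.99 × 2.1 = 20.979 kPa; the same γ' applies in the ½γBN_γ term.
Surcharge term q·N_q = 20.979 × 29.4 = 616.78 kPa; self-weight term 0.5·γ·B·N_γ = 0.5 × 9.99 × 0.9 × 41.1 = 184.77 kPa.
q_ult = 616.78 + 184.77 = 801.55 kPa.

q_ult ≈ 800 kPa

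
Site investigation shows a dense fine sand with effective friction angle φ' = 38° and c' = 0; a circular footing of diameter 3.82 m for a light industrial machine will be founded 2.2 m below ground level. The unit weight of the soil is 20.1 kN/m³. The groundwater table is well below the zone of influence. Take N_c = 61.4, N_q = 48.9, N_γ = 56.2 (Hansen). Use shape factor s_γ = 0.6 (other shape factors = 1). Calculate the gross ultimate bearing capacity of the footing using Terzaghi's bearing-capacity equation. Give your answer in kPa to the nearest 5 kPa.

Overburden at base level: q = 20.1 × 2.2 = 44.22 kPa.
Surcharge term q·N_q = 44.22 × 48.9 = 2162.4 kPa; self-weight term 0.5·γ·B·N_γ·s_γ = 0.5 × 20.1 × 3.82 × 56.2 × 0.6 = 1294.5 kPa.
q_ult = 2162.4 + 1294.5 = 3456.9 kPa.

q_ult ≈ 3455 kPa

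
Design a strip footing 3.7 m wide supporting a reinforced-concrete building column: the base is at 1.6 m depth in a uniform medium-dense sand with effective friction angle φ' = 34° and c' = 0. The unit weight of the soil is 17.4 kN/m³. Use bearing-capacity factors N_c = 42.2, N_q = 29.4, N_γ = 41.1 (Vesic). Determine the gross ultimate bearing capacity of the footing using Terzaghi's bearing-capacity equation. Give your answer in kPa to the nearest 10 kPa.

q_ult ≈ 2140 kPa

Overburden at base level: q = 17.4 × 1.6 = 27.84 kPa.
Surcharge term q·N_q = 27.84 × 29.4 = 818.5 kPa; self-weight term 0.5·γ·B·N_γ = 0.5 × 17.4 × 3.7 × 41.1 = 1323 kPa.
q_ult = 818.5 + 1323 = 2141.5 kPa.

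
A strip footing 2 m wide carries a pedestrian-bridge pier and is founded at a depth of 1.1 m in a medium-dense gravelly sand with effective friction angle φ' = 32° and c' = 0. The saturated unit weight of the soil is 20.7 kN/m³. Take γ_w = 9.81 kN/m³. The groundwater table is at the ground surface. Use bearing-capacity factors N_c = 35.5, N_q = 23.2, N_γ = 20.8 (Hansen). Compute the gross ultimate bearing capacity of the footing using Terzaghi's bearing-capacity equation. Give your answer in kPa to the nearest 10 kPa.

Water table at ground surface, so effective unit weight γ' = 20.7 − 9.81 = 10.89 kN/m³ is used throughout; overburden q = 10.89 × 1.1 = 11.979 kPa; the same γ' applies in the ½γBN_γ term.
Surcharge term q·N_q = 11.979 × 23.2 = 277.91 kPa; self-weight term 0.5·γ·B·N_γ = 0.5 × 10.89 × 2 × 20.8 = 226.51 kPa.
q_ult = 277.91 + 226.51 = 504.42 kPa.

q_ult ≈ 500 kPa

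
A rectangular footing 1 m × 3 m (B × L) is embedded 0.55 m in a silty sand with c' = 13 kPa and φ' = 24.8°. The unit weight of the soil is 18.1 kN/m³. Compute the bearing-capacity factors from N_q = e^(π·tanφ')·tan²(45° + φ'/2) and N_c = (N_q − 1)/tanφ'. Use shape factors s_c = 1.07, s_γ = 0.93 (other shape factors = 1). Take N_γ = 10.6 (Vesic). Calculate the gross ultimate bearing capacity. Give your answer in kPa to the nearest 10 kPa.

q_ult ≈ 480 kPa

tan24.8° = 0.4621, so N_q = e^(π×0.4621)·tan²(57.4°) = 4.27 × 2.445 = 10.44.
N_c = (10.44 − 1)/tan24.8° = 20.43.
Overburden at base level: q = 18.1 × 0.55 = 9.955 kPa.
Cohesion term c·N_c·s_c = 13 × 20.431 × 1.07 = 284.19 kPa; surcharge term q·N_q = 9.955 × 10.44 = 103.93 kPa; self-weight term 0.5·γ·B·N_γ·s_γ = 0.5 × 18.1 × 1 × 10.6 × 0.93 = 89.215 kPa.
q_ult = 284.19 + 103.93 + 89.215 = 477.34 kPa.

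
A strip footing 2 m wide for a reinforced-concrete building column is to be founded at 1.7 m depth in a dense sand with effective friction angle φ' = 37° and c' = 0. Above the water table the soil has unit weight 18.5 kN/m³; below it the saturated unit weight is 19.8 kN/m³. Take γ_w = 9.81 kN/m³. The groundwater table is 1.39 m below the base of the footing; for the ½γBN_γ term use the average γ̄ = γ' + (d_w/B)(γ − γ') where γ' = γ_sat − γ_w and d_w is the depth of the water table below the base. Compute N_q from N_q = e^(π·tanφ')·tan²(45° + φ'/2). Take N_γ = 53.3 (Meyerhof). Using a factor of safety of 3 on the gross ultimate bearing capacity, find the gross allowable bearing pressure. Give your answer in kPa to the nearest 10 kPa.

q_all ≈ 730 kPa

N_q = e^(π·tan37°)·tan²(63.5°) = 42.92.
Overburden at base level: q = 18.5 × 1.7 = 31.45 kPa.
The water table is 1.39 m below the base (< B = 2 m), so the ½γBN_γ term uses γ̄ = γ' + (d_w/B)(γ − γ') = 9.99 + (1.39/2)(18.5 − 9.99) = 15.904 kN/m³.
Surcharge term q·N_q = 31.45 × 42.92 = 1349.8 kPa; self-weight term 0.5·γ·B·N_γ = 0.5 × 15.904 × 2 × 53.3 = 847.71 kPa.
q_ult = 1349.8 + 847.71 = 2197.5 kPa.
q_all = 2197.5 / 3 = 732.51 kPa.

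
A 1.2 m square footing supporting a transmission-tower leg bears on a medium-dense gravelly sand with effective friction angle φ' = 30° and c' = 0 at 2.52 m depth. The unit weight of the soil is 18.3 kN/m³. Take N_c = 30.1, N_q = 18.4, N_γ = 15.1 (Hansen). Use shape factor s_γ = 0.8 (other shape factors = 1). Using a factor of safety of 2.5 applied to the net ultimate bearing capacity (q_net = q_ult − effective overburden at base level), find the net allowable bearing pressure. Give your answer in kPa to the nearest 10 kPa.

q_all(net) ≈ 370 kPa

Effective surcharge at the founding depth q = γ·D_f = 18.3 × 2.52 = 46.116 kPa.
q_ult = q·N_q + 0.5·γ·B·N_γ·s_γ
     = 46.116 × 18.4 + 0.5 × 18.3 × 1.2 × 15.1 × 0.8
     = 848.53 + 132.64 = 981.17 kPa.
Net ultimate: q_net = 981.17 − 46.116 = 935.06 kPa.
q_all(net) = 935.06 / 2.5 = 374.02 kPa.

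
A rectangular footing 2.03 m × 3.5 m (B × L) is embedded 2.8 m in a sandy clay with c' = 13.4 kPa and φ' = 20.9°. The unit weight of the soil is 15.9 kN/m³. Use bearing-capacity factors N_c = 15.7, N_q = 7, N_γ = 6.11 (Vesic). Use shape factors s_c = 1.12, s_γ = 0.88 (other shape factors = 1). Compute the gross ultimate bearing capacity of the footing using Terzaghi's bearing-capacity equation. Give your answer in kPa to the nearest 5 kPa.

q_ult ≈ 635 kPa

q = γ·D_f = 15.9 × 2.8 = 44.52 kPa.
c·N_c·s_c = 13.4 × 15.7 × 1.12 = 235.63 kPa
q·N_q = 44.52 × 7 = 311.64 kPa
0.5·γ·B·N_γ·s_γ = 0.5 × 15.9 × 2.03 × 6.11 × 0.88 = 86.773 kPa
q_ult = 235.63 + 311.64 + 86.773 = 634.04 kPa.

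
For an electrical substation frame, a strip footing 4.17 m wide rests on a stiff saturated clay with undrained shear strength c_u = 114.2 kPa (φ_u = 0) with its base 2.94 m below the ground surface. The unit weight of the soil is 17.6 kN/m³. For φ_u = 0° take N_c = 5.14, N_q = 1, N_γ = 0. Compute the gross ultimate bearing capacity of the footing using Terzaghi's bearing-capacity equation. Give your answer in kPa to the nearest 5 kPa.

q_ult ≈ 640 kPa

Overburden at base level: q = 17.6 × 2.94 = 51.744 kPa.
Cohesion term c·N_c = 114.2 × 5.14 = 586.99 kPa; surcharge term q·N_q = 51.744 × 1 = 51.744 kPa.
q_ult = 586.99 + 51.744 = 638.73 kPa.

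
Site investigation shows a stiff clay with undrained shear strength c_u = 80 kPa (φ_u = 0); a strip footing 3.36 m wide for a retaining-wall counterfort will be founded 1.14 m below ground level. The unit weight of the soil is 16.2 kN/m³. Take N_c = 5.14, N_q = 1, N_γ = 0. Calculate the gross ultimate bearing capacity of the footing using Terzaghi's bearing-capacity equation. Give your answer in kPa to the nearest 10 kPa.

q_ult ≈ 430 kPa

q = γ·D_f = 16.2 × 1.14 = 18.468 kPa.
c·N_c = 80 × 5.14 = 411.2 kPa
q·N_q = 18.468 × 1 = 18.468 kPa
q_ult = 411.2 + 18.468 = 429.67 kPa.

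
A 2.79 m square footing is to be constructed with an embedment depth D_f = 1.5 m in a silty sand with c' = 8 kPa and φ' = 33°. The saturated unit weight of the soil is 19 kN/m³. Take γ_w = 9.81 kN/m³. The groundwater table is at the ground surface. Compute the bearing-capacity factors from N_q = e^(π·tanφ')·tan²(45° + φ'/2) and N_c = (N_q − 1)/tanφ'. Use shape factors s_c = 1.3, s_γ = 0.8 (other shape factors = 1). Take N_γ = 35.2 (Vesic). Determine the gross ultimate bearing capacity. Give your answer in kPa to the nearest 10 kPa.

q_ult ≈ 1120 kPa

tan33° = 0.6494, so N_q = e^(π×0.6494)·tan²(61.5°) = 7.692 × 3.392 = 26.09.
N_c = (26.09 − 1)/tan33° = 38.64.
γ' = 19 − 9.81 = 9.19 kN/m³ (submerged throughout). q = 9.19 × 1.5 = 13.785 kPa; the same γ' applies in the ½γBN_γ term.
c·N_c·s_c = 8 × 38.638 × 1.3 = 401.84 kPa
q·N_q = 13.785 × 26.092 = 359.68 kPa
0.5·γ·B·N_γ·s_γ = 0.5 × 9.19 × 2.79 × 35.2 × 0.8 = 361.01 kPa
q_ult = 401.84 + 359.68 + 361.01 = 1122.5 kPa.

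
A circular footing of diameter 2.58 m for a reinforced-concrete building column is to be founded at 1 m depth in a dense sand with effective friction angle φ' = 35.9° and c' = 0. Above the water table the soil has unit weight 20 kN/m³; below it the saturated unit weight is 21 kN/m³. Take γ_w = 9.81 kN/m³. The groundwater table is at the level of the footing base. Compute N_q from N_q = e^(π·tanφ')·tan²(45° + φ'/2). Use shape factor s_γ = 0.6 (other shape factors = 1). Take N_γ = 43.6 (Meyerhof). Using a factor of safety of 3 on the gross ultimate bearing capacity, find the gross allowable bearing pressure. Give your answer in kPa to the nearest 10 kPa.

N_q = e^(π·tan35.9°)·tan²(62.95°) = 37.28.
Effective surcharge at the founding depth q = γ·D_f = 20 × 1 = 20 kPa.
The water table coincides with the base, so in the self-weight term γ → γ' = 11.19 kN/m³.
q_ult = q·N_q + 0.5·γ·B·N_γ·s_γ
     = 20 × 37.277 + 0.5 × 11.19 × 2.58 × 43.6 × 0.6
     = 745.54 + 377.62 = 1123.2 kPa.
q_all = 1123.2 / 3 = 374.39 kPa.

q_all ≈ 370 kPa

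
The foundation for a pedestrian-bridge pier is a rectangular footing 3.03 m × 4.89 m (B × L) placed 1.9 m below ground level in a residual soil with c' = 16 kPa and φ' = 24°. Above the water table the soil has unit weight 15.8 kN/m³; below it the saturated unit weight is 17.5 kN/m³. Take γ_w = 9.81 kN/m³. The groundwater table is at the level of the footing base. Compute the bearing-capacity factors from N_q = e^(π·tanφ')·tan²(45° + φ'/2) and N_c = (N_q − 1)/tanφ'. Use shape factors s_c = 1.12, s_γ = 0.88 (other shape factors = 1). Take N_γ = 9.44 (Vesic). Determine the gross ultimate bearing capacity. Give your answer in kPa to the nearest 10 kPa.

q_ult ≈ 730 kPa

tan24° = 0.4452, so N_q = e^(π×0.4452)·tan²(57°) = 4.05 × 2.371 = 9.6.
N_c = (9.6 − 1)/tan24° = 19.32.
Overburden at base level: q = 15.8 × 1.9 = 30.02 kPa.
Below the base the soil is submerged, so the ½γBN_γ term uses γ' = 17.5 − 9.81 = 7.69 kN/m³.
Cohesion term c·N_c·s_c = 16 × 19.324 × 1.12 = 346.28 kPa; surcharge term q·N_q = 30.02 × 9.6034 = 288.29 kPa; self-weight term 0.5·γ·B·N_γ·s_γ = 0.5 × 7.69 × 3.03 × 9.44 × 0.88 = 96.782 kPa.
q_ult = 346.28 + 288.29 + 96.782 = 731.35 kPa.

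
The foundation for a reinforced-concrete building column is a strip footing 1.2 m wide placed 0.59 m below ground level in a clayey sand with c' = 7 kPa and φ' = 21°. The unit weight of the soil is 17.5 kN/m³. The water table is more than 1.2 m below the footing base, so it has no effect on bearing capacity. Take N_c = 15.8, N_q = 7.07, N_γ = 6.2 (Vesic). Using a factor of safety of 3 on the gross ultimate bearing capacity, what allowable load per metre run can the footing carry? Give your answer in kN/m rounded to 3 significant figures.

≈ 99.5 kN/m

q = γ·D_f = 17.5 × 0.59 = 10.325 kPa.
c·N_c = 7 × 15.8 = 110.6 kPa
q·N_q = 10.325 × 7.07 = 72.998 kPa
0.5·γ·B·N_γ = 0.5 × 17.5 × 1.2 × 6.2 = 65.1 kPa
q_ult = 110.6 + 72.998 + 65.1 = 248.7 kPa.
Gross allowable pressure q_all = 248.7 / 3 = 82.899 kPa.
Allowable wall load = q_all × B = 82.899 × 1.2 = 99.479 kN per metre run.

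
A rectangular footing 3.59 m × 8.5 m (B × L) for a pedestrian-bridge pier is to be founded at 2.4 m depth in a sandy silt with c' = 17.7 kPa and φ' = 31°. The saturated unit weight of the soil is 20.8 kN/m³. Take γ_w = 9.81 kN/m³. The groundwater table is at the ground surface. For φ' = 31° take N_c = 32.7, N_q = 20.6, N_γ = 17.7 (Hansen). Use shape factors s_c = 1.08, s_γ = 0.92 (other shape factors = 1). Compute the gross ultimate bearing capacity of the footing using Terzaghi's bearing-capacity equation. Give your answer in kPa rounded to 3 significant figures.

With the water table at the surface the whole profile is submerged: γ' = 20.8 − 9.81 = 10.99 kN/m³, so q = γ'·D_f = 26.376 kPa; the same γ' applies in the ½γBN_γ term.
q_ult = c·N_c·s_c + q·N_q + 0.5·γ·B·N_γ·s_γ
     = 17.7 × 32.7 × 1.08 + 26.376 × 20.6 + 0.5 × 10.99 × 3.59 × 17.7 × 0.92
     = 625.09 + 543.35 + 321.24 = 1489.7 kPa.

q_ult ≈ 1490 kPa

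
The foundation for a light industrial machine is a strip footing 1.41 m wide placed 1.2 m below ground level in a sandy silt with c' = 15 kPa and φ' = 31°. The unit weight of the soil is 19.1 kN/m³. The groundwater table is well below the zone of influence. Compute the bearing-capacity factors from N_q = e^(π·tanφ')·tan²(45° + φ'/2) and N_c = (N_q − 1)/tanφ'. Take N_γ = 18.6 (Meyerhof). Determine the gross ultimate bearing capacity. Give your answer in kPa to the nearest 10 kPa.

tan31° = 0.6009, so N_q = e^(π×0.6009)·tan²(60.5°) = 6.604 × 3.124 = 20.63.
N_c = (20.63 − 1)/tan31° = 32.67.
Effective surcharge at the founding depth q = γ·D_f = 19.1 × 1.2 = 22.92 kPa.
q_ult = c·N_c + q·N_q + 0.5·γ·B·N_γ
     = 15 × 32.671 + 22.92 × 20.631 + 0.5 × 19.1 × 1.41 × 18.6
     = 490.07 + 472.86 + 250.46 = 1213.4 kPa.

q_ult ≈ 1210 kPa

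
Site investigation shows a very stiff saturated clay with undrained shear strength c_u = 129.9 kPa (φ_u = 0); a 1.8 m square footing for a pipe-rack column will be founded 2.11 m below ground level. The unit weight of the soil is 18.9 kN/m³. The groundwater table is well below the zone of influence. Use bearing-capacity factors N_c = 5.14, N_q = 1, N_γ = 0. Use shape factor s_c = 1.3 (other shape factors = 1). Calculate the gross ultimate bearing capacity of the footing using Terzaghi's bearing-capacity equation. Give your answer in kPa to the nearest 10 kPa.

Overburden at base level: q = 18.9 × 2.11 = 39.879 kPa.
Cohesion term c·N_c·s_c = 129.9 × 5.14 × 1.3 = 867.99 kPa; surcharge term q·N_q = 39.879 × 1 = 39.879 kPa.
q_ult = 867.99 + 39.879 = 907.87 kPa.

q_ult ≈ 910 kPa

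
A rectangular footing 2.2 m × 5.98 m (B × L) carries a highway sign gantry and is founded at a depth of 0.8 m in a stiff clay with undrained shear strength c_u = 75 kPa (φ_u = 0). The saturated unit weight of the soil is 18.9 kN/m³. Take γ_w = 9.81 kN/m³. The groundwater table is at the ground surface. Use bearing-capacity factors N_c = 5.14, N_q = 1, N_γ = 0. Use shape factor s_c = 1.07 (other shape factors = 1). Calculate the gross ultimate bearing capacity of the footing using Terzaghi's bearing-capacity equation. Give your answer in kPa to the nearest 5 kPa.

q_ult ≈ 420 kPa

γ' = 18.9 − 9.81 = 9.09 kN/m³ (submerged throughout). q = 9.09 × 0.8 = 7.272 kPa.
c·N_c·s_c = 75 × 5.14 × 1.07 = 412.49 kPa
q·N_q = 7.272 × 1 = 7.272 kPa
q_ult = 412.49 + 7.272 = 419.76 kPa.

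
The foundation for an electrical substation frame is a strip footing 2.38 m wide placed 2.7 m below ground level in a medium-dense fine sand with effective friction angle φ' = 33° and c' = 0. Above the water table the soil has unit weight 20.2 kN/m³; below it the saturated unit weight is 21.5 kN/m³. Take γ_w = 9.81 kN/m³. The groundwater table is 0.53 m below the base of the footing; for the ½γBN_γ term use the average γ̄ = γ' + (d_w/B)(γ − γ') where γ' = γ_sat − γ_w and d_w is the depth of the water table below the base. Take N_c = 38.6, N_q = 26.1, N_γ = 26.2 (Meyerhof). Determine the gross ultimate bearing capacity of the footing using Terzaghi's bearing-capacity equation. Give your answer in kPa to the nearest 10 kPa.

q_ult ≈ 1850 kPa

q = γ·D_f = 20.2 × 2.7 = 54.54 kPa.
γ' = 11.69 kN/m³; averaging over the depth B below the base, γ̄ = γ' + (d_w/B)(γ − γ') = 13.585 kN/m³.
q·N_q = 54.54 × 26.1 = 1423.5 kPa
0.5·γ·B·N_γ = 0.5 × 13.585 × 2.38 × 26.2 = 423.56 kPa
q_ult = 1423.5 + 423.56 = 1847 kPa.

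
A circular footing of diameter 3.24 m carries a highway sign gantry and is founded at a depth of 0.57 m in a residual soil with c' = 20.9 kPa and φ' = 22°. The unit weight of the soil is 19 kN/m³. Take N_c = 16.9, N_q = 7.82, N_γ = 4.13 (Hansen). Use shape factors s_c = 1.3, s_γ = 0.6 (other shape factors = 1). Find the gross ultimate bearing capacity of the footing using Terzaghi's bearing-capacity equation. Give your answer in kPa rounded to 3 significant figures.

q_ult ≈ 620 kPa

Effective surcharge at the founding depth q = γ·D_f = 19 × 0.57 = 10.83 kPa.
q_ult = c·N_c·s_c + q·N_q + 0.5·γ·B·N_γ·s_γ
     = 20.9 × 16.9 × 1.3 + 10.83 × 7.82 + 0.5 × 19 × 3.24 × 4.13 × 0.6
     = 459.17 + 84.691 + 76.273 = 620.14 kPa.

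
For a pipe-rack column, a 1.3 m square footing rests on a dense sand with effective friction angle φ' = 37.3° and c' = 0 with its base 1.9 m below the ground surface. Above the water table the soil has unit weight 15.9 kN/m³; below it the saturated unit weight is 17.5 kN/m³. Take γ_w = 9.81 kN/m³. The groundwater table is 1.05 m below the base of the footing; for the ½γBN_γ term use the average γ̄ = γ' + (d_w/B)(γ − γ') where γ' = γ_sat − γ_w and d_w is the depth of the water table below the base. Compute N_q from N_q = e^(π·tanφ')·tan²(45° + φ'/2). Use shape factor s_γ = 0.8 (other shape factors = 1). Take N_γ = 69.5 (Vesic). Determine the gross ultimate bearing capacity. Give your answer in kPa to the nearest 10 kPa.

q_ult ≈ 1870 kPa

tan37.3° = 0.7618, so N_q = e^(π×0.7618)·tan²(63.65°) = 10.949 × 4.076 = 44.63.
Overburden at base level: q = 15.9 × 1.9 = 30.21 kPa.
The water table is 1.05 m below the base (< B = 1.3 m), so the ½γBN_γ term uses γ̄ = γ' + (d_w/B)(γ − γ') = 7.69 + (1.05/1.3)(15.9 − 7.69) = 14.321 kN/m³.
Surcharge term q·N_q = 30.21 × 44.628 = 1348.2 kPa; self-weight term 0.5·γ·B·N_γ·s_γ = 0.5 × 14.321 × 1.3 × 69.5 × 0.8 = 517.57 kPa.
q_ult = 1348.2 + 517.57 = 1865.8 kPa.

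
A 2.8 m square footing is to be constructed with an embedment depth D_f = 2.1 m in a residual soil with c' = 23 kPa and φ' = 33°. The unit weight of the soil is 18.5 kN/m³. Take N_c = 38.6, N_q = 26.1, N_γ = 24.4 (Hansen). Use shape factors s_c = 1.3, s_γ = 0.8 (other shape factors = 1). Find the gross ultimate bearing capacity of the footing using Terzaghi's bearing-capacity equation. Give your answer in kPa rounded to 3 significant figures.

Effective surcharge at the founding depth q = γ·D_f = 18.5 × 2.1 = 38.85 kPa.
q_ult = c·N_c·s_c + q·N_q + 0.5·γ·B·N_γ·s_γ
     = 23 × 38.6 × 1.3 + 38.85 × 26.1 + 0.5 × 18.5 × 2.8 × 24.4 × 0.8
     = 1154.1 + 1014 + 505.57 = 2673.7 kPa.

q_ult ≈ 2670 kPa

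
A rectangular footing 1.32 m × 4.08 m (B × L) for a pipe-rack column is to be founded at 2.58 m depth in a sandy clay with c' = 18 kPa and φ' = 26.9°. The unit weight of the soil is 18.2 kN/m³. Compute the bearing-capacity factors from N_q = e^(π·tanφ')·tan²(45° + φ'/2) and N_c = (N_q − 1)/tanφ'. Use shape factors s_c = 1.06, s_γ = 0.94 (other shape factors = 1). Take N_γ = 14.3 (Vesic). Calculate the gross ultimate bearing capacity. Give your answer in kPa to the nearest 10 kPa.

tan26.9° = 0.5073, so N_q = e^(π×0.5073)·tan²(58.45°) = 4.923 × 2.653 = 13.06.
N_c = (13.06 − 1)/tan26.9° = 23.77.
Overburden at base level: q = 18.2 × 2.58 = 46.956 kPa.
Cohesion term c·N_c·s_c = 18 × 23.766 × 1.06 = 453.45 kPa; surcharge term q·N_q = 46.956 × 13.057 = 613.11 kPa; self-weight term 0.5·γ·B·N_γ·s_γ = 0.5 × 18.2 × 1.32 × 14.3 × 0.94 = 161.47 kPa.
q_ult = 453.45 + 613.11 + 161.47 = 1228 kPa.

q_ult ≈ 1230 kPa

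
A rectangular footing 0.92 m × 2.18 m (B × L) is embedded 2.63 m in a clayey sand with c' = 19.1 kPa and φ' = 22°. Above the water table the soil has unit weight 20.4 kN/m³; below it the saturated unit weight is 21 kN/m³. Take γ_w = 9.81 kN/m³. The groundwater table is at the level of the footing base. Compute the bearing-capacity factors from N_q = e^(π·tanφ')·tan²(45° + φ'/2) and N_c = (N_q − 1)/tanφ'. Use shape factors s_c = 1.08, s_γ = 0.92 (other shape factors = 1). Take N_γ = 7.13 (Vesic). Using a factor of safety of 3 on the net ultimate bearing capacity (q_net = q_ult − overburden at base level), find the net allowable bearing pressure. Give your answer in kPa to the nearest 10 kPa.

q_all(net) ≈ 250 kPa

N_q = e^(π·tan22°)·tan²(56°) = 7.82; N_c = (N_q − 1)/tanφ' = 16.88.
Effective surcharge at the founding depth q = γ·D_f = 20.4 × 2.63 = 53.652 kPa.
The water table coincides with the base, so in the self-weight term γ → γ' = 11.19 kN/m³.
q_ult = c·N_c·s_c + q·N_q + 0.5·γ·B·N_γ·s_γ
     = 19.1 × 16.883 × 1.08 + 53.652 × 7.8211 + 0.5 × 11.19 × 0.92 × 7.13 × 0.92
     = 348.26 + 419.62 + 33.765 = 801.64 kPa.
q_net = 801.64 − 53.652 = 747.99 kPa.
q_all(net) = 747.99 / 3 = 249.33 kPa.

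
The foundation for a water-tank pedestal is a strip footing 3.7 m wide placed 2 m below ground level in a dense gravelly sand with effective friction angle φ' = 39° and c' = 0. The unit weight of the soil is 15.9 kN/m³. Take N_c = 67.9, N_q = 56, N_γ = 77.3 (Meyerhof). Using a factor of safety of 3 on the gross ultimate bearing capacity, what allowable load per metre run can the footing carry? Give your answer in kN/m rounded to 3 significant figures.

Effective surcharge at the founding depth q = γ·D_f = 15.9 × 2 = 31.8 kPa.
q_ult = q·N_q + 0.5·γ·B·N_γ
     = 31.8 × 56 + 0.5 × 15.9 × 3.7 × 77.3
     = 1780.8 + 2273.8 = 4054.6 kPa.
Gross allowable pressure q_all = 4054.6 / 3 = 1351.5 kPa.
Allowable wall load = q_all × B = 1351.5 × 3.7 = 5000.6 kN per metre run.

≈ 5000 kN/m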